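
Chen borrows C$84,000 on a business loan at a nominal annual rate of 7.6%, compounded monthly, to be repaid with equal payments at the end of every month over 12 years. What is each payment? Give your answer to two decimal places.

C$890.94

i = 0.076/12 = 0.00633333 per month; n = 12·12 = 144.
Annuity-PV factor = 94.282589; PMT = 84000 / 94.282589 = 890.9386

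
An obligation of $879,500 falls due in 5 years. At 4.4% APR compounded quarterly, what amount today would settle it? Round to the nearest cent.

i = 0.044/4 = 0.011 per quarter; n = 5·4 = 20.
PV = 879,500 / (1 + 0.011)^20 = 879,500 / 1.244581 = 706,663.6170

$706,663.62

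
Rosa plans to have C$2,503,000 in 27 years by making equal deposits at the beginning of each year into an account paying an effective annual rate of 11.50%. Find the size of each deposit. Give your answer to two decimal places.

FV-annuity factor × (1+i) = 173.535135; PMT = 2.503e+06 / 173.535135 = 14,423.5921

C$14,423.59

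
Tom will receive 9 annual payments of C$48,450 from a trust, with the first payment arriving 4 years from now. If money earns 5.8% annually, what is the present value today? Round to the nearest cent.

C$280,700.18

PV at t=3 (ordinary 9-year annuity): 48450 × a(9|0.058) = 48450 × 6.861292 = 332,429.6083
Discount back 3 years: 332,429.6083 × (1+0.058)^(−3) = 332,429.6083 × 0.844390 = 280,700.1823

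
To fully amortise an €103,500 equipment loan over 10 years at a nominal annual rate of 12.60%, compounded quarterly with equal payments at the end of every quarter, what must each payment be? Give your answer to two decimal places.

With 4 periods per year: i = 0.0315, n = 40.
Annuity-PV factor = 22.564394; PMT = 103500 / 22.564394 = 4,586.8726

€4,586.87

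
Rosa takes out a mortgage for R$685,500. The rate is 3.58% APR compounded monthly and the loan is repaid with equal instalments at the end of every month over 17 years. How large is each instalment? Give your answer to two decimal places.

R$4,490.77

i = 0.0358/12 = 0.00298333 per month; n = 17·12 = 204.
Annuity-PV factor = 152.646269; PMT = 685500 / 152.646269 = 4,490.7747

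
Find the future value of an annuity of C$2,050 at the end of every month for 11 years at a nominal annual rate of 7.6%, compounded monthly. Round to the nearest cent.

C$421,128.04

With 12 periods per year: i = 0.00633333, n = 132.
FV = 2050 × [(1+0.00633333)^132 − 1] / 0.00633333 = 2050 × 205.428312 = 421,128.0394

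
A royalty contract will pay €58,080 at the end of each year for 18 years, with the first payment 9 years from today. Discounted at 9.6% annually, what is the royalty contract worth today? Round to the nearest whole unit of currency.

Value one period before first payment (t=8): 58080 × [1 − (1+0.096)^(−18)] / 0.096 = 58080 × 8.416166 = 488,810.8967
Discount back 8 years: 488,810.8967 × (1+0.096)^(−8) = 488,810.8967 × 0.480303 = 234,777.4848

€234,777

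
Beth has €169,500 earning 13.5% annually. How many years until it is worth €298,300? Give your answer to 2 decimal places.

4.46 years

(1+i)^n = 298300/169500 = 1.75988, so n = ln 1.75988 / ln 1.135 = 4.4637 years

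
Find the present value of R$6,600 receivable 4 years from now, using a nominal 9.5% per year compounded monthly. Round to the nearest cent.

Periodic rate i = 0.095/12 = 0.00791667; n = 4 × 12 = 48 periods.
Discount factor = (1+0.00791667)^(−48) = 0.684885; PV = 6,600 × 0.684885 = 4,520.2438

R$4,520.24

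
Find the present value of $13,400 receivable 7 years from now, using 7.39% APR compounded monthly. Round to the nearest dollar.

$8,001

Periodic rate i = 0.0739/12 = 0.00615833; n = 7 × 12 = 84 periods.
PV = FV·(1+i)^(−n) = 13,400 × 0.597074 = 8,000.7961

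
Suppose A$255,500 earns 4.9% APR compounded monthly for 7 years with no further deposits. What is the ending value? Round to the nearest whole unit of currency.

Periodic rate i = 0.049/12 = 0.00408333; n = 7 × 12 = 84 periods.
FV = 255,500 × (1 + 0.00408333)^84 = 359,791.2559

A$359,791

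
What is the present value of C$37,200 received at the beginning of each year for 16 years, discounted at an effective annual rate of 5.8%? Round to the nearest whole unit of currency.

C$403,264

Annuity factor a(16|0.058) × (1+i) = 10.840437; PV = 37200 × 10.840437 = 403,264.2741
(Beginning-of-period payments → annuity-due factor ×(1+i).)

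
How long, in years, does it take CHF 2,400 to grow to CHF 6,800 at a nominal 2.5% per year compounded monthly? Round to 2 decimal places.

41.70 years

Periodic rate i = 0.025/12 = 0.00208333.
(1+i)^n = 6800/2400 = 2.83333, so n = ln 2.83333 / ln 1.00208 = 500.4184 months
= 500.4184/12 years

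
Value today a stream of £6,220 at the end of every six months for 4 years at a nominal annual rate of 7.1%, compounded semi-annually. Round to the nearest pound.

£42,667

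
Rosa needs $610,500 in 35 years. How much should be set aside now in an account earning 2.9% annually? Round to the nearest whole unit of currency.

PV = FV·(1+i)^(−n) = 610,500 × 0.367673 = 224,464.4412

$224,464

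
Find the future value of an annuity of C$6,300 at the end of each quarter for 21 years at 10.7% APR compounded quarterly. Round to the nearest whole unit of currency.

Periodic rate i = 0.107/4 = 0.02675; n = 21 × 4 = 84 periods.
FV = 6300 × [(1+0.02675)^84 − 1] / 0.02675 = 6300 × 305.947003 = 1,927,466.1183

C$1,927,466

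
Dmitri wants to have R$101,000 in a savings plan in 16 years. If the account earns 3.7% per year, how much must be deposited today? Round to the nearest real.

R$56,476

PV = 101,000 / (1 + 0.037)^16 = 101,000 / 1.788381 = 56,475.6544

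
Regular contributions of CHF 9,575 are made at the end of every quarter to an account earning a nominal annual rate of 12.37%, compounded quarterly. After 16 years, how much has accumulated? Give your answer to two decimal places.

CHF 1,864,891.13

i = 0.1237/4 = 0.030925 per quarter; n = 16·4 = 64.
Accumulation factor s(64|0.030925) = 194.766698; FV = 9575 × 194.766698 = 1,864,891.1339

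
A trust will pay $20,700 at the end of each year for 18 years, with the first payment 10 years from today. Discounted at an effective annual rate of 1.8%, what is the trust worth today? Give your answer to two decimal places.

$269,009.47

PV at t=9 (ordinary 18-year annuity): 20700 × a(18|0.018) = 20700 × 15.259040 = 315,862.1345
Discount back 9 years: 315,862.1345 × (1+0.018)^(−9) = 315,862.1345 × 0.851667 = 269,009.4669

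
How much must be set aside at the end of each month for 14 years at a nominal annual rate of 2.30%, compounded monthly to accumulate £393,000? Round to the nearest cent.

£1,985.06

Periodic rate i = 0.023/12 = 0.00191667; n = 14 × 12 = 168 periods.
FV-annuity factor = 197.978909; PMT = 393000 / 197.978909 = 1,985.0599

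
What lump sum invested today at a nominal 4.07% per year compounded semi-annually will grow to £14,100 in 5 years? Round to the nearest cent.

i = 0.0407/2 = 0.02035 per half-year; n = 5·2 = 10.
Discount factor = (1+0.02035)^(−10) = 0.817539; PV = 14,100 × 0.817539 = 11,527.2955

£11,527.30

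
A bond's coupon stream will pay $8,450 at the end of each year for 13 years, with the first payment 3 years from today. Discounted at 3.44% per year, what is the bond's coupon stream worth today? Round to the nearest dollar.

$81,672

PV at t=2 (ordinary 13-year annuity): 8450 × a(13|0.0344) = 8450 × 10.341789 = 87,388.1162
PV₀ = 87,388.1162 / (1+0.0344)^2 = 87,388.1162 / 1.069983 = 81,672.4068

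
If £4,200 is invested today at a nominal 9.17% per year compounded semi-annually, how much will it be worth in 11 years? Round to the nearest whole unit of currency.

i = 0.0917/2 = 0.04585 per half-year; n = 11·2 = 22.
FV = 4,200 × (1 + 0.04585)^22 = 11,260.9779

£11,261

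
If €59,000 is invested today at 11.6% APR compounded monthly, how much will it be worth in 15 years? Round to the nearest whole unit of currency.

€333,346

With 12 periods per year: i = 0.00966667, n = 180.
FV = 59,000 × (1 + 0.00966667)^180 = 333,346.0874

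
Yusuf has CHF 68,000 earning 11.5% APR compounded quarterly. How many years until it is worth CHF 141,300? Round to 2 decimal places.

Periodic rate i = 0.115/4 = 0.02875.
(1+i)^n = 141300/68000 = 2.07794, so n = ln 2.07794 / ln 1.02875 = 25.8032 quarters
= 25.8032/4 years

6.45 years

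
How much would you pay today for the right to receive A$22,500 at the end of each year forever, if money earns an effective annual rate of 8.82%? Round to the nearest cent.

A$255,102.04

PV = PMT / i = 22500 / 0.0882 = 255,102.0408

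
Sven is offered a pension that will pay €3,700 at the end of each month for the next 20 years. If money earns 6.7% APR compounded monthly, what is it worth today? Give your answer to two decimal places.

i = 0.067/12 = 0.00558333 per month; n = 20·12 = 240.
Annuity factor a(240|0.00558333) = 132.031634; PV = 3700 × 132.031634 = 488,517.0440

€488,517.04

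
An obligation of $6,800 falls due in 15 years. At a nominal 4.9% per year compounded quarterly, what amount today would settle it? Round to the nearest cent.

i = 0.049/4 = 0.01225 per quarter; n = 15·4 = 60.
Discount factor = (1+0.01225)^(−60) = 0.481651; PV = 6,800 × 0.481651 = 3,275.2299

$3,275.23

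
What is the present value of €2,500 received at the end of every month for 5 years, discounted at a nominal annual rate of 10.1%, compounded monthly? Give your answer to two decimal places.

€117,391.38

With 12 periods per year: i = 0.00841667, n = 60.
PV = PMT · [1 − (1+i)^(−n)] / i = 2500 · 46.956553 = 117,391.3819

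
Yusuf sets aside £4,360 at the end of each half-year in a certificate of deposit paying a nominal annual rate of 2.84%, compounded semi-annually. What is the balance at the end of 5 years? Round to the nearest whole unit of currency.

£46,494

With 2 periods per year: i = 0.0142, n = 10.
FV = 4360 × [(1+0.0142)^10 − 1] / 0.0142 = 4360 × 10.663808 = 46,494.2049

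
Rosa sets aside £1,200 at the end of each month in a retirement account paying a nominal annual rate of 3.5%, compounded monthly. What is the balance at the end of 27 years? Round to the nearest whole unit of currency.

£645,645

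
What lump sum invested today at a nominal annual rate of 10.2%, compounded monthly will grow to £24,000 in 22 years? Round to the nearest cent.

i = 0.102/12 = 0.0085 per month; n = 22·12 = 264.
PV = FV·(1+i)^(−n) = 24,000 × 0.107044 = 2,569.0524

£2,569.05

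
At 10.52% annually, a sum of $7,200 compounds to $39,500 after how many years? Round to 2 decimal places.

(1+i)^n = 39500/7200 = 5.48611, so n = ln 5.48611 / ln 1.1052 = 17.0177 years

17.02 years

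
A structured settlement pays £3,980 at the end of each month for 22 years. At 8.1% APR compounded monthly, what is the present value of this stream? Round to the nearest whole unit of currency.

i = 0.081/12 = 0.00675 per month; n = 22·12 = 264.
PV = PMT · [1 − (1+i)^(−n)] / i = 3980 · 123.064903 = 489,798.3142

£489,798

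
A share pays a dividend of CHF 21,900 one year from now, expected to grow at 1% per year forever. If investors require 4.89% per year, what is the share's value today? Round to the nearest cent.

PV = PMT / (i − g) = 21900 / (0.0489 − 0.01) = 21900 / 0.038900 = 562,982.0051

CHF 562,982.01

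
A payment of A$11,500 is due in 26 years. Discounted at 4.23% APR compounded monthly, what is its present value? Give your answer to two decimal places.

A$3,836.19

With 12 periods per year: i = 0.003525, n = 312.
PV = FV·(1+i)^(−n) = 11,500 × 0.333582 = 3,836.1946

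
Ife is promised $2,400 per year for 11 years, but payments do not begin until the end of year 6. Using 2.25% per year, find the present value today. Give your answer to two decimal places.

PV at t=5 (ordinary 11-year annuity): 2400 × a(11|0.0225) = 2400 × 9.649111 = 23,157.8672
Discount back 5 years: 23,157.8672 × (1+0.0225)^(−5) = 23,157.8672 × 0.894712 = 20,719.6291

$20,719.63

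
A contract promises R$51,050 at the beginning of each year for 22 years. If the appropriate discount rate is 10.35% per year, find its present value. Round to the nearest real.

R$481,937

PV = PMT · [1 − (1+i)^(−n)] / i × (1+i) = 51050 · 9.440485 = 481,936.7363
(Beginning-of-period payments → annuity-due factor ×(1+i).)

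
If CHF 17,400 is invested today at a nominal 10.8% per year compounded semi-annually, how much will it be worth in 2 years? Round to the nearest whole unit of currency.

With 2 periods per year: i = 0.054, n = 4.
17,400 × (1+0.054)^4 = 17,400 × 1.234134 = 21,473.9378

CHF 21,474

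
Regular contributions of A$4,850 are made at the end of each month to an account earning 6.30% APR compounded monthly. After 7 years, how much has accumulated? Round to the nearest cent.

A$510,375.90

With 12 periods per year: i = 0.00525, n = 84.
FV = 4850 × [(1+0.00525)^84 − 1] / 0.00525 = 4850 × 105.232144 = 510,375.9000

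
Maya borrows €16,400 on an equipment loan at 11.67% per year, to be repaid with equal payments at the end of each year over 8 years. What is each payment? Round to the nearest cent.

Annuity-PV factor = 5.025443; PMT = 16400 / 5.025443 = 3,263.3939

€3,263.39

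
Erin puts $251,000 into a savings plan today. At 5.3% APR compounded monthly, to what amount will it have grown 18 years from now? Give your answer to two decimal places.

Periodic rate i = 0.053/12 = 0.00441667; n = 18 × 12 = 216 periods.
FV = PV·(1+i)^n = 251,000 × 2.590626 = 650,247.0528

$650,247.05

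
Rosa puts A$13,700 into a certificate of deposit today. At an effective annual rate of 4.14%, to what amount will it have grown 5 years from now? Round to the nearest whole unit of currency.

A$16,781

FV = PV·(1+i)^n = 13,700 × 1.224864 = 16,780.6367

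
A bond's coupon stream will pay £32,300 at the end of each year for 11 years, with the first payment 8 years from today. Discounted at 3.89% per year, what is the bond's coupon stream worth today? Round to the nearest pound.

PV at t=7 (ordinary 11-year annuity): 32300 × a(11|0.0389) = 32300 × 8.812680 = 284,649.5720
PV₀ = 284,649.5720 / (1+0.0389)^7 = 284,649.5720 / 1.306220 = 217,918.6056

£217,919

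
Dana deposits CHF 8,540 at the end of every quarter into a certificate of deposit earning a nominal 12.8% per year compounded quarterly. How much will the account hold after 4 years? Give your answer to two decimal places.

CHF 174,881.60

Periodic rate i = 0.128/4 = 0.032; n = 4 × 4 = 16 periods.
FV = PMT · [(1+i)^n − 1] / i = 8540 · 20.477939 = 174,881.6023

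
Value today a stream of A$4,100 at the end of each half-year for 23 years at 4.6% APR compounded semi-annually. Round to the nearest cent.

A$115,631.67

With 2 periods per year: i = 0.023, n = 46.
PV = PMT · [1 − (1+i)^(−n)] / i = 4100 · 28.202846 = 115,631.6687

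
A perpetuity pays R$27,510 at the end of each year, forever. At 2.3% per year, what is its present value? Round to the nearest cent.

R$1,196,086.96

PV = C/r = 27510/0.023 = 1,196,086.9565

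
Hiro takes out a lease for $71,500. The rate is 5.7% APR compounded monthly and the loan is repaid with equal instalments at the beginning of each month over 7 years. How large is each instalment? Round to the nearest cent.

i = 0.057/12 = 0.00475 per month; n = 7·12 = 84.
PMT = 71500 / ( [1 − (1+0.00475)^(−84)] / 0.00475 × (1+i) ) = 71500 / 69.459987 = 1,029.3696

$1,029.37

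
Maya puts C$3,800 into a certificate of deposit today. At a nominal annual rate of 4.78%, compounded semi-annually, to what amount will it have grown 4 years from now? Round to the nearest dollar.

C$4,590

i = 0.0478/2 = 0.0239 per half-year; n = 4·2 = 8.
FV = PV·(1+i)^n = 3,800 × 1.207982 = 4,590.3303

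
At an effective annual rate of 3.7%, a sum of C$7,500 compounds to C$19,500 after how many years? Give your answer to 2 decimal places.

26.30 years

(1+i)^n = 19500/7500 = 2.60000, so n = ln 2.60000 / ln 1.037 = 26.2995 years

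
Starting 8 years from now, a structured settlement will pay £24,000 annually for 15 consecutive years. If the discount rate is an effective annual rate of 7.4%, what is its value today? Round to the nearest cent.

Value one period before first payment (t=7): 24000 × [1 − (1+0.074)^(−15)] / 0.074 = 24000 × 8.882201 = 213,172.8311
Discount back 7 years: 213,172.8311 × (1+0.074)^(−7) = 213,172.8311 × 0.606694 = 129,330.7760

£129,330.78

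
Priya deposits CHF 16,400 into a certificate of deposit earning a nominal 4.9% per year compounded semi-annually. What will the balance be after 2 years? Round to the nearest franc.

CHF 18,067

Periodic rate i = 0.049/2 = 0.0245; n = 2 × 2 = 4 periods.
FV = 16,400 × (1 + 0.0245)^4 = 18,067.2352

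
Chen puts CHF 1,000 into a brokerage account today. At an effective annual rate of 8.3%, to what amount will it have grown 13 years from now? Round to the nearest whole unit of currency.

CHF 2,819

1,000 × (1+0.083)^13 = 1,000 × 2.819486 = 2,819.4860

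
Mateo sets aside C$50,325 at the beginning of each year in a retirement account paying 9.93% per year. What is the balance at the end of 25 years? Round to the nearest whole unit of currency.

FV = 50325 × [(1+0.0993)^25 − 1] / 0.0993 × (1+i) = 50325 × 106.981324 = 5,383,835.1455
(Beginning-of-period payments → annuity-due factor ×(1+i).)

C$5,383,835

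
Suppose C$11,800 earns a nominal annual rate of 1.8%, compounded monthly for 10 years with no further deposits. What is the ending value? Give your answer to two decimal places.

C$14,125.26

i = 0.018/12 = 0.0015 per month; n = 10·12 = 120.
FV = PV·(1+i)^n = 11,800 × 1.197056 = 14,125.2598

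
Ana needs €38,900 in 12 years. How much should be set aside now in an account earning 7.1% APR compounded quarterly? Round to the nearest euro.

€16,718

With 4 periods per year: i = 0.01775, n = 48.
PV = 38,900 / (1 + 0.01775)^48 = 38,900 / 2.326876 = 16,717.6901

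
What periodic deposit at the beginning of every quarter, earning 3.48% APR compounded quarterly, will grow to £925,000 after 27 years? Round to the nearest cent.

£5,151.88

With 4 periods per year: i = 0.0087, n = 108.
PMT = 925000 / ( [(1+0.0087)^108 − 1] / 0.0087 × (1+i) ) = 925000 / 179.546267 = 5,151.8754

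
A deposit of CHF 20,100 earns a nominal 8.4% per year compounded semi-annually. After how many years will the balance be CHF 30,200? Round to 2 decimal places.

4.95 years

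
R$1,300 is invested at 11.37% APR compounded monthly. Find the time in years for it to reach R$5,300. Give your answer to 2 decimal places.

Periodic rate i = 0.1137/12 = 0.009475.
(1+i)^n = 5300/1300 = 4.07692, so n = ln 4.07692 / ln 1.00947 = 149.0227 months
= 149.0227/12 years

12.42 years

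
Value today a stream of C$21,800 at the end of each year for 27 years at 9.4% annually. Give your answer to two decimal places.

C$211,409.84

PV = 21800 × [1 − (1+0.094)^(−27)] / 0.094 = 21800 × 9.697699 = 211,409.8383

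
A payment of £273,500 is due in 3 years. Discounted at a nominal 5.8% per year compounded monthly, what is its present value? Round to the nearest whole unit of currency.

£229,918

With 12 periods per year: i = 0.00483333, n = 36.
PV = FV·(1+i)^(−n) = 273,500 × 0.840649 = 229,917.5512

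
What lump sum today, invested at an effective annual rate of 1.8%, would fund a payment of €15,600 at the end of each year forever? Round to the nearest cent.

€866,666.67

PV = C/r = 15600/0.018 = 866,666.6667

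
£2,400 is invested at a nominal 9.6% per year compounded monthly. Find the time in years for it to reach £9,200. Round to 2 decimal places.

14.05 years

Periodic rate i = 0.096/12 = 0.008.
(1+i)^n = 9200/2400 = 3.83333, so n = ln 3.83333 / ln 1.008 = 168.6378 months
= 168.6378/12 years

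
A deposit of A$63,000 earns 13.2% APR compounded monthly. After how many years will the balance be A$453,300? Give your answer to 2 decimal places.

Periodic rate i = 0.132/12 = 0.011.
(1+i)^n = 453300/63000 = 7.19524, so n = ln 7.19524 / ln 1.011 = 180.3867 months
= 180.3867/12 years

15.03 years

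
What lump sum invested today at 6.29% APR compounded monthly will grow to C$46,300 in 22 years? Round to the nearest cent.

C$11,645.92

With 12 periods per year: i = 0.00524167, n = 264.
Discount factor = (1+0.00524167)^(−264) = 0.251532; PV = 46,300 × 0.251532 = 11,645.9217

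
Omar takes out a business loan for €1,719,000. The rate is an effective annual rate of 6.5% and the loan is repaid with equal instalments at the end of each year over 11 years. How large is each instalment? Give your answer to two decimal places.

PMT = 1.719e+06 / ( [1 − (1+0.065)^(−11)] / 0.065 ) = 1.719e+06 / 7.689042 = 223,564.8988

€223,564.90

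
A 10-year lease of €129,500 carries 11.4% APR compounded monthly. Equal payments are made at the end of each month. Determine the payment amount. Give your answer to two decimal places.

€1,813.31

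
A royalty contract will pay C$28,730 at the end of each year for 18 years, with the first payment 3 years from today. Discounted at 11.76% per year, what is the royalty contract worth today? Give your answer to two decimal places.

PV at t=2 (ordinary 18-year annuity): 28730 × a(18|0.1176) = 28730 × 7.354090 = 211,283.0131
PV₀ = 211,283.0131 / (1+0.1176)^2 = 211,283.0131 / 1.249030 = 169,157.7093

C$169,157.71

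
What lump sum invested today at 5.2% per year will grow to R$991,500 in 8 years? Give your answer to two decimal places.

R$660,947.25

PV = FV·(1+i)^(−n) = 991,500 × 0.666613 = 660,947.2501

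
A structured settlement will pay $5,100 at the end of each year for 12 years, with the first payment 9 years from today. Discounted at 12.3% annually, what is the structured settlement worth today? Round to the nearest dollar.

Value one period before first payment (t=8): 5100 × [1 − (1+0.123)^(−12)] / 0.123 = 5100 × 6.109214 = 31,156.9910
Discount back 8 years: 31,156.9910 × (1+0.123)^(−8) = 31,156.9910 × 0.395332 = 12,317.3550

$12,317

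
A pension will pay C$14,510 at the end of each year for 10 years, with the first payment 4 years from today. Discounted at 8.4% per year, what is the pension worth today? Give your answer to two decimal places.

C$75,077.55

Value one period before first payment (t=3): 14510 × [1 − (1+0.084)^(−10)] / 0.084 = 14510 × 6.590684 = 95,630.8293
Discount back 3 years: 95,630.8293 × (1+0.084)^(−3) = 95,630.8293 × 0.785077 = 75,077.5471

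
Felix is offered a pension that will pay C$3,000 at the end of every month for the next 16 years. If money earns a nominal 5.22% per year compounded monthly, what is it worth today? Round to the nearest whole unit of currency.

i = 0.0522/12 = 0.00435 per month; n = 16·12 = 192.
PV = PMT · [1 − (1+i)^(−n)] / i = 3000 · 129.982954 = 389,948.8615

C$389,949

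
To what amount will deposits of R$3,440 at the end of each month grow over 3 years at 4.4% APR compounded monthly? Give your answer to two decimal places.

R$132,126.85

With 12 periods per year: i = 0.00366667, n = 36.
FV = 3440 × [(1+0.00366667)^36 − 1] / 0.00366667 = 3440 × 38.408967 = 132,126.8451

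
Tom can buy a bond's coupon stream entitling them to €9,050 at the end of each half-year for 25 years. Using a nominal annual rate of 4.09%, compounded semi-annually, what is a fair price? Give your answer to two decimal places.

€281,712.16

i = 0.0409/2 = 0.02045 per half-year; n = 25·2 = 50.
PV = 9050 × [1 − (1+0.02045)^(−50)] / 0.02045 = 9050 × 31.128415 = 281,712.1562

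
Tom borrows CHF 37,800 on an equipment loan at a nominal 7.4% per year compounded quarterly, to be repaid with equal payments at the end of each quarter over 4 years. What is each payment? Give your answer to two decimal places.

CHF 2,751.00

i = 0.074/4 = 0.0185 per quarter; n = 4·4 = 16.
PMT = 37800 / ( [1 − (1+0.0185)^(−16)] / 0.0185 ) = 37800 / 13.740440 = 2,751.0037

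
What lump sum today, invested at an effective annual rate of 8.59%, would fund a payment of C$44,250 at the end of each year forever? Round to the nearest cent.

C$515,133.88

PV = C/r = 44250/0.0859 = 515,133.8766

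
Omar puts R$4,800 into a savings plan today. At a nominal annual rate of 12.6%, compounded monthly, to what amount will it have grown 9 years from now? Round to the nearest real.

Periodic rate i = 0.126/12 = 0.0105; n = 9 × 12 = 108 periods.
FV = 4,800 × (1 + 0.0105)^108 = 14,830.7654

R$14,831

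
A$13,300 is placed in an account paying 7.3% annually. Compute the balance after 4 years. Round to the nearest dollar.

A$17,630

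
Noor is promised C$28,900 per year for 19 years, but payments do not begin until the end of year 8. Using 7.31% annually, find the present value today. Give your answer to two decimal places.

C$178,123.17

PV at t=7 (ordinary 19-year annuity): 28900 × a(19|0.0731) = 28900 × 10.099595 = 291,878.2859
Discount back 7 years: 291,878.2859 × (1+0.0731)^(−7) = 291,878.2859 × 0.610265 = 178,123.1731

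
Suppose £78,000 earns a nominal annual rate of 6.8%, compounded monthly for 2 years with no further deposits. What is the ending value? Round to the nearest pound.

i = 0.068/12 = 0.00566667 per month; n = 2·12 = 24.
FV = 78,000 × (1 + 0.00566667)^24 = 89,328.8892

£89,329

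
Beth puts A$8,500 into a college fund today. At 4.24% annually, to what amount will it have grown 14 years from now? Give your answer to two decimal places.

A$15,201.99

FV = 8,500 × (1 + 0.0424)^14 = 15,201.9942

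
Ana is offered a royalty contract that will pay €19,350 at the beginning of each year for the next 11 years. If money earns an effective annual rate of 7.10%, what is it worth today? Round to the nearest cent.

€154,630.29

Annuity factor a(11|0.071) × (1+i) = 7.991230; PV = 19350 × 7.991230 = 154,630.2940
Payments are at the start of each period, so multiply by (1+i).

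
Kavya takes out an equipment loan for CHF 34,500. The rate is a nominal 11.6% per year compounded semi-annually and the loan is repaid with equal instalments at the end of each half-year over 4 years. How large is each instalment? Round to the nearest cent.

CHF 5,511.84

i = 0.116/2 = 0.058 per half-year; n = 4·2 = 8.
PMT = 34500 / ( [1 − (1+0.058)^(−8)] / 0.058 ) = 34500 / 6.259247 = 5,511.8450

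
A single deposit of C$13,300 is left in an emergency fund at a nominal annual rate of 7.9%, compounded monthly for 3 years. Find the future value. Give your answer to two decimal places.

C$16,843.88

Periodic rate i = 0.079/12 = 0.00658333; n = 3 × 12 = 36 periods.
FV = 13,300 × (1 + 0.00658333)^36 = 16,843.8788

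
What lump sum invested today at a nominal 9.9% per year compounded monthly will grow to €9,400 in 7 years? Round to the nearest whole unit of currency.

€4,714

With 12 periods per year: i = 0.00825, n = 84.
PV = FV·(1+i)^(−n) = 9,400 × 0.501497 = 4,714.0749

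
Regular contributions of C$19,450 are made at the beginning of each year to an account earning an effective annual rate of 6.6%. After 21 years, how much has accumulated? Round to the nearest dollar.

Accumulation factor s(21|0.066) × (1+i) = 45.666430; FV = 19450 × 45.666430 = 888,212.0712
(annuity-due: payments at period start, so ×(1+i).)

C$888,212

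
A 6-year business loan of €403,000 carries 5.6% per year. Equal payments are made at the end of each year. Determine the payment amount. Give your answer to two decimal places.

PMT = 403000 / ( [1 − (1+0.056)^(−6)] / 0.056 ) = 403000 / 4.979735 = 80,928.0074

€80,928.01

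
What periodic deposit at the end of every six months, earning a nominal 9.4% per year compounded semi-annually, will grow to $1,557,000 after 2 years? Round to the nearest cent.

$362,857.57

i = 0.094/2 = 0.047 per half-year; n = 2·2 = 4.
FV-annuity factor = 4.290940; PMT = 1.557e+06 / 4.290940 = 362,857.5707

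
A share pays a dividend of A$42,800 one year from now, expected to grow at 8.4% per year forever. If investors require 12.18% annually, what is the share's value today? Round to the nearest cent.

PV = D₁/(r − g) = 42800/(0.1218 − 0.084) = 1,132,275.1323

A$1,132,275.13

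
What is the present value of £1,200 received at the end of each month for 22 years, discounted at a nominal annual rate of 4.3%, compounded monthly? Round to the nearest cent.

With 12 periods per year: i = 0.00358333, n = 264.
PV = 1200 × [1 − (1+0.00358333)^(−264)] / 0.00358333 = 1200 × 170.526085 = 204,631.3025

£204,631.30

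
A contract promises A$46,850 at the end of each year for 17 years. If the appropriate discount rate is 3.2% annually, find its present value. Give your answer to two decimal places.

A$607,015.26

Annuity factor a(17|0.032) = 12.956569; PV = 46850 × 12.956569 = 607,015.2555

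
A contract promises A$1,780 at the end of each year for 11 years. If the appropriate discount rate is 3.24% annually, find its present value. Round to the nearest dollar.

Annuity factor a(11|0.0324) = 9.130829; PV = 1780 × 9.130829 = 16,252.8764

A$16,253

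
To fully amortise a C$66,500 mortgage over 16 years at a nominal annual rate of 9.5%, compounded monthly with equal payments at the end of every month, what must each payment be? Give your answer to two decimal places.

C$674.97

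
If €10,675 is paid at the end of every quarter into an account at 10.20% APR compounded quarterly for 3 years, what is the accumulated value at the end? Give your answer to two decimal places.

With 4 periods per year: i = 0.0255, n = 12.
FV = PMT · [(1+i)^n − 1] / i = 10675 · 13.834608 = 147,684.4387

€147,684.44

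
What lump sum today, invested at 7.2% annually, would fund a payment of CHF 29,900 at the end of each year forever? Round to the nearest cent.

PV = PMT / i = 29900 / 0.072 = 415,277.7778

CHF 415,277.78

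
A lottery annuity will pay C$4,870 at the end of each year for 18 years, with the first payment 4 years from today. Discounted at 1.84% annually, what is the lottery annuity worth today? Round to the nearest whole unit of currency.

C$70,107

Value one period before first payment (t=3): 4870 × [1 − (1+0.0184)^(−18)] / 0.0184 = 4870 × 15.205093 = 74,048.8034
PV₀ = 74,048.8034 / (1+0.0184)^3 = 74,048.8034 / 1.056222 = 70,107.2404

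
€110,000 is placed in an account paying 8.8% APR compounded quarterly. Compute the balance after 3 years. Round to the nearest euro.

Periodic rate i = 0.088/4 = 0.022; n = 3 × 4 = 12 periods.
110,000 × (1+0.022)^12 = 110,000 × 1.298407 = 142,824.7376

€142,825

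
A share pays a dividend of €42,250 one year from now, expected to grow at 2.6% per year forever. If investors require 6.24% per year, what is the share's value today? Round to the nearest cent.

€1,160,714.29

PV = D₁/(r − g) = 42250/(0.0624 − 0.026) = 1,160,714.2857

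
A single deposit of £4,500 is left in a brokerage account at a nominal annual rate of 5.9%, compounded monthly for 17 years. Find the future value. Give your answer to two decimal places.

£12,238.90

With 12 periods per year: i = 0.00491667, n = 204.
FV = PV·(1+i)^n = 4,500 × 2.719756 = 12,238.9041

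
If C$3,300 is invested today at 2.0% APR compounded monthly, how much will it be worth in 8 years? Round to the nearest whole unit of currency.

i = 0.02/12 = 0.00166667 per month; n = 8·12 = 96.
3,300 × (1+0.00166667)^96 = 3,300 × 1.173355 = 3,872.0701

C$3,872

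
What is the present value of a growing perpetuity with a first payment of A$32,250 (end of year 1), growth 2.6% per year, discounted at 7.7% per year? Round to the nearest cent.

A$632,352.94

PV = PMT / (i − g) = 32250 / (0.077 − 0.026) = 32250 / 0.051000 = 632,352.9412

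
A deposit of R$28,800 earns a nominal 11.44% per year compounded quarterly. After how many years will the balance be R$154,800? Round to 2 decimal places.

Periodic rate i = 0.1144/4 = 0.0286.
(1+i)^n = 154800/28800 = 5.37500, so n = ln 5.37500 / ln 1.0286 = 59.6397 quarters
= 59.6397/4 years

14.91 years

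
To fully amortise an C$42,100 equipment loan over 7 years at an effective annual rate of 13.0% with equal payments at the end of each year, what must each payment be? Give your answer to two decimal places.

Annuity-PV factor = 4.422610; PMT = 42100 / 4.422610 = 9,519.2648

C$9,519.26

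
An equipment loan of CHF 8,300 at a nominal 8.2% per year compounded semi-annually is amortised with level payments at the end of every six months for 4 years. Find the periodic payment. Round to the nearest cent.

i = 0.082/2 = 0.041 per half-year; n = 4·2 = 8.
PMT = 8300 / ( [1 − (1+0.041)^(−8)] / 0.041 ) = 8300 / 6.705030 = 1,237.8766

CHF 1,237.88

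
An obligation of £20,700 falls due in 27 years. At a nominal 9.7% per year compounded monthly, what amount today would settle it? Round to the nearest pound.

Periodic rate i = 0.097/12 = 0.00808333; n = 27 × 12 = 324 periods.
Discount factor = (1+0.00808333)^(−324) = 0.073647; PV = 20,700 × 0.073647 = 1,524.4934

£1,524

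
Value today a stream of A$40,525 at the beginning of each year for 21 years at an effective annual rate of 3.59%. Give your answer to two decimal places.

A$611,820.37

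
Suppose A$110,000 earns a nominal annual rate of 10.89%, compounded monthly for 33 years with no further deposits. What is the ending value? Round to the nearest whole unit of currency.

With 12 periods per year: i = 0.009075, n = 396.
110,000 × (1+0.009075)^396 = 110,000 × 35.783667 = 3,936,203.4219

A$3,936,203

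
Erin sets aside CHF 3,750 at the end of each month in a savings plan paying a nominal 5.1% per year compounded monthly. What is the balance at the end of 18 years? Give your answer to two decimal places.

Periodic rate i = 0.051/12 = 0.00425; n = 18 × 12 = 216 periods.
FV = 3750 × [(1+0.00425)^216 − 1] / 0.00425 = 3750 × 352.802386 = 1,323,008.9460

CHF 1,323,008.95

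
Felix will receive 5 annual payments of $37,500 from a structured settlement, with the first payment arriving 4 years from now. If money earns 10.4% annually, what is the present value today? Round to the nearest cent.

PV at t=3 (ordinary 5-year annuity): 37500 × a(5|0.104) = 37500 × 3.752366 = 140,713.7146
Discount back 3 years: 140,713.7146 × (1+0.104)^(−3) = 140,713.7146 × 0.743178 = 104,575.3213

$104,575.32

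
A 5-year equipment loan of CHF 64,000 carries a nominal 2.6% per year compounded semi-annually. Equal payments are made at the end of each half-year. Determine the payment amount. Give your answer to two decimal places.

i = 0.026/2 = 0.013 per half-year; n = 5·2 = 10.
Annuity-PV factor = 9.320665; PMT = 64000 / 9.320665 = 6,866.4632

CHF 6,866.46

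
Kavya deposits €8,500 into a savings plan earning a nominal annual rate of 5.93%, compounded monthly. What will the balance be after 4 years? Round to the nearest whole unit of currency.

€10,769

Periodic rate i = 0.0593/12 = 0.00494167; n = 4 × 12 = 48 periods.
FV = PV·(1+i)^n = 8,500 × 1.266954 = 10,769.1117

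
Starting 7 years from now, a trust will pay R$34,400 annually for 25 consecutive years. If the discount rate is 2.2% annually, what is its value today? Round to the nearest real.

R$575,792

Value one period before first payment (t=6): 34400 × [1 − (1+0.022)^(−25)] / 0.022 = 34400 × 19.072715 = 656,101.3976
Discount back 6 years: 656,101.3976 × (1+0.022)^(−6) = 656,101.3976 × 0.877596 = 575,791.9490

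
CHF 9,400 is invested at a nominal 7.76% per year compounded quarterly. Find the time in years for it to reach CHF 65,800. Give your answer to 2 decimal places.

25.32 years

Periodic rate i = 0.0776/4 = 0.0194.
n = ln(65800/9400) / ln(1+0.0194) = ln(7.00000) / 0.019214 = 101.2745 quarters
= 101.2745/4 years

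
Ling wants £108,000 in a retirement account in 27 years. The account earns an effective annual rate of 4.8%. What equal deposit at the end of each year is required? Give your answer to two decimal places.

PMT = 108000 / ( [(1+0.048)^27 − 1] / 0.048 ) = 108000 / 53.044371 = 2,036.0313

£2,036.03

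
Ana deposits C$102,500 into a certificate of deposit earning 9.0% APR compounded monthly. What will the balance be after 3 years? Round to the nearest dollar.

Periodic rate i = 0.09/12 = 0.0075; n = 3 × 12 = 36 periods.
102,500 × (1+0.0075)^36 = 102,500 × 1.308645 = 134,136.1505

C$134,136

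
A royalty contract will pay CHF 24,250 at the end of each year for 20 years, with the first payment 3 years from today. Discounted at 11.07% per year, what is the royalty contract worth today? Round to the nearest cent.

PV at t=2 (ordinary 20-year annuity): 24250 × a(20|0.1107) = 24250 × 7.927012 = 192,230.0290
Discount back 2 years: 192,230.0290 × (1+0.1107)^(−2) = 192,230.0290 × 0.810600 = 155,821.6101

CHF 155,821.61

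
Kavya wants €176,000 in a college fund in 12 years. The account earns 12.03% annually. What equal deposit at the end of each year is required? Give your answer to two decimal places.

€7,279.59

FV-annuity factor = 24.177201; PMT = 176000 / 24.177201 = 7,279.5855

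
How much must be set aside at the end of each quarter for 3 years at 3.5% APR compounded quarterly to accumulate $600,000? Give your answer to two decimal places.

$47,639.16

i = 0.035/4 = 0.00875 per quarter; n = 3·4 = 12.
FV-annuity factor = 12.594680; PMT = 600000 / 12.594680 = 47,639.1617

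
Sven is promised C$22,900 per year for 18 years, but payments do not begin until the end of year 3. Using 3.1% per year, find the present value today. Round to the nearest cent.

C$293,810.47

PV at t=2 (ordinary 18-year annuity): 22900 × a(18|0.031) = 22900 × 13.637951 = 312,309.0713
Discount back 2 years: 312,309.0713 × (1+0.031)^(−2) = 312,309.0713 × 0.940768 = 293,810.4702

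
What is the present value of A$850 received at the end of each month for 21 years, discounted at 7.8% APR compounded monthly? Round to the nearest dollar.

A$105,217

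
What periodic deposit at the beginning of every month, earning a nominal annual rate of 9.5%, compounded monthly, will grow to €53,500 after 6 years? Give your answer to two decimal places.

€549.80

i = 0.095/12 = 0.00791667 per month; n = 6·12 = 72.
FV-annuity factor × (1+i) = 97.307812; PMT = 53500 / 97.307812 = 549.8017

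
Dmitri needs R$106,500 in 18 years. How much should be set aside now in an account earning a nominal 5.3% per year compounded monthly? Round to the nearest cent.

R$41,109.76

Periodic rate i = 0.053/12 = 0.00441667; n = 18 × 12 = 216 periods.
PV = FV·(1+i)^(−n) = 106,500 × 0.386007 = 41,109.7596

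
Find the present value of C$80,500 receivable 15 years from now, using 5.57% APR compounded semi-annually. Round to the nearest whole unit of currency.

C$35,310

With 2 periods per year: i = 0.02785, n = 30.
PV = 80,500 / (1 + 0.02785)^30 = 80,500 / 2.279776 = 35,310.4843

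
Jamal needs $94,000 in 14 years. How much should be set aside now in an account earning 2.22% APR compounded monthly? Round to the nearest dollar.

With 12 periods per year: i = 0.00185, n = 168.
Discount factor = (1+0.00185)^(−168) = 0.733071; PV = 94,000 × 0.733071 = 68,908.6640

$68,909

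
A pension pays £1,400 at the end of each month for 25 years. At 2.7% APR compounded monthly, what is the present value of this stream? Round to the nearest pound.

£305,173

Periodic rate i = 0.027/12 = 0.00225; n = 25 × 12 = 300 periods.
Annuity factor a(300|0.00225) = 217.981054; PV = 1400 × 217.981054 = 305,173.4755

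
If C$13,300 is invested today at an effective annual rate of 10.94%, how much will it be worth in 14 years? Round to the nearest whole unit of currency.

C$56,897

13,300 × (1+0.1094)^14 = 13,300 × 4.277936 = 56,896.5460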